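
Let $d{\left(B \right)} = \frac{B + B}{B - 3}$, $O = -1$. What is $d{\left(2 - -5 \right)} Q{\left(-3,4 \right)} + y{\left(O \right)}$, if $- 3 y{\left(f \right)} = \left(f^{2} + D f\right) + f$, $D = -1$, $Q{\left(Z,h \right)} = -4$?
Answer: $- \frac{43}{3} \approx -14.333$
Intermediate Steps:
$y{\left(f \right)} = - \frac{f^{2}}{3}$ ($y{\left(f \right)} = - \frac{\left(f^{2} - f\right) + f}{3} = - \frac{f^{2}}{3}$)
$d{\left(B \right)} = \frac{2 B}{-3 + B}$
$d{\left(2 - -5 \right)} Q{\left(-3,4 \right)} + y{\left(O \right)} = \frac{2 \left(2 - -5\right)}{-3 + \left(2 - -5\right)} \left(-4\right) - \frac{\left(-1\right)^{2}}{3} = \frac{2 \left(2 + 5\right)}{-3 + \left(2 + 5\right)} \left(-4\right) - \frac{1}{3} = 2 \cdot 7 \frac{1}{-3 + 7} \left(-4\right) - \frac{1}{3} = 2 \cdot 7 \cdot \frac{1}{4} \left(-4\right) - \frac{1}{3} = \frac{7}{2} \left(-4\right) - \frac{1}{3} = -14 - \frac{1}{3} = - \frac{43}{3}$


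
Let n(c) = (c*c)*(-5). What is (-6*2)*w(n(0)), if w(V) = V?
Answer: 0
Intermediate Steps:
n(c) = -5*c² (n(c) = c²*(-5) = -5*c²)
(-6*2)*w(n(0)) = (-6*2)*(-5*0²) = -(-60)*0 = -12*0 = 0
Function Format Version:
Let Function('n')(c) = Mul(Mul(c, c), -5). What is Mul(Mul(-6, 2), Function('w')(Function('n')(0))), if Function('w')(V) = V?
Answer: 0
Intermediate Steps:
Function('n')(c) = Mul(-5, Pow(c, 2)) (Function('n')(c) = Mul(Pow(c, 2), -5) = Mul(-5, Pow(c, 2)))
Mul(Mul(-6, 2), Function('w')(Function('n')(0))) = Mul(Mul(-6, 2), Mul(-5, Pow(0, 2))) = Mul(-12, Mul(-5, 0)) = Mul(-12, 0) = 0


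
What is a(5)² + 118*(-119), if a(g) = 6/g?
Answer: -351014/25 ≈ -14041.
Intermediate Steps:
a(5)² + 118*(-119) = (6/5)² + 118*(-119) = (6*(⅕))² - 14042 = (6/5)² - 14042 = 36/25 - 14042 = -351014/25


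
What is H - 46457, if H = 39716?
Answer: -6741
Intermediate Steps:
H - 46457 = 39716 - 46457 = -6741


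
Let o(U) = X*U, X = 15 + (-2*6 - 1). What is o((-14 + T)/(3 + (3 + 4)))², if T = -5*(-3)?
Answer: 1/25 ≈ 0.040000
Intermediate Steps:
T = 15
X = 2 (X = 15 + (-12 - 1) = 15 - 13 = 2)
o(U) = 2*U
o((-14 + T)/(3 + (3 + 4)))² = (2*((-14 + 15)/(3 + (3 + 4))))² = (2*(1/(3 + 7)))² = (2*(1/10))² = (2*(1*(⅒)))² = (2*(⅒))² = (⅕)² = 1/25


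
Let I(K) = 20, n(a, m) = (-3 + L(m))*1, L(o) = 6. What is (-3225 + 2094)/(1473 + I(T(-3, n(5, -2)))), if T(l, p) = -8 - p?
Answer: -1131/1493 ≈ -0.75753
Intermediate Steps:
n(a, m) = 3 (n(a, m) = (-3 + 6)*1 = 3*1 = 3)
(-3225 + 2094)/(1473 + I(T(-3, n(5, -2)))) = (-3225 + 2094)/(1473 + 20) = -1131/1493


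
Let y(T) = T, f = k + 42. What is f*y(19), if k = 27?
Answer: 1311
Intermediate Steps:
f = 69 (f = 27 + 42 = 69)
f*y(19) = 69*19 = 1311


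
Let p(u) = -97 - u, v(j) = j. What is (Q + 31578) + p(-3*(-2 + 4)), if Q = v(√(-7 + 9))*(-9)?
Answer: 31487 - 9*√2 ≈ 31474.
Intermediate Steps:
Q = -9*√2 (Q = √(-7 + 9)*(-9) = √2*(-9) = -9*√2 ≈ -12.728)
(Q + 31578) + p(-3*(-2 + 4)) = (-9*√2 + 31578) + (-97 - (-3)*(-2 + 4)) = (31578 - 9*√2) + (-97 - (-3)*2) = (31578 - 9*√2) + (-97 - 1*(-6)) = (31578 - 9*√2) + (-97 + 6) = (31578 - 9*√2) - 91 = 31487 - 9*√2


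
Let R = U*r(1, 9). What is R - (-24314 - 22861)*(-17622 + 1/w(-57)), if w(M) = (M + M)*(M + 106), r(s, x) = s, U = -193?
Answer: -1547914211791/1862 ≈ -8.3132e+8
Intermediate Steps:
w(M) = 2*M*(106 + M) (w(M) = (2*M)*(106 + M) = 2*M*(106 + M))
R = -193 (R = -193*1 = -193)
R - (-24314 - 22861)*(-17622 + 1/w(-57)) = -193 - (-24314 - 22861)*(-17622 + 1/(2*(-57)*(106 - 57))) = -193 - (-47175)*(-17622 + 1/(2*(-57)*49)) = -193 - (-47175)*(-17622 + 1/(-5586)) = -193 - (-47175)*(-17622 - 1/5586) = -193 - (-47175)*(-98436493)/5586 = -193 - 1*1547913852425/1862 = -193 - 1547913852425/1862 = -1547914211791/1862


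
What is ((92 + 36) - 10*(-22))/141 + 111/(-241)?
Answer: 22739/11327 ≈ 2.0075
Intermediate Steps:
((92 + 36) - 10*(-22))/141 + 111/(-241) = (128 - 1*(-220))*(1/141) + 111*(-1/241) = (128 + 220)*(1/141) - 111/241 = 348*(1/141) - 111/241 = 116/47 - 111/241 = 22739/11327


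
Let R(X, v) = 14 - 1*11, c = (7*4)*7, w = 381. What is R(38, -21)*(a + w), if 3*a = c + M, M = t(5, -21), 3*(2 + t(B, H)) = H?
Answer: 1330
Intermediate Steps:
t(B, H) = -2 + H/3
c = 196 (c = 28*7 = 196)
M = -9 (M = -2 + (⅓)*(-21) = -2 - 7 = -9)
R(X, v) = 3 (R(X, v) = 14 - 11 = 3)
a = 187/3 (a = (196 - 9)/3 = (⅓)*187 = 187/3 ≈ 62.333)
R(38, -21)*(a + w) = 3*(187/3 + 381) = 3*(1330/3) = 1330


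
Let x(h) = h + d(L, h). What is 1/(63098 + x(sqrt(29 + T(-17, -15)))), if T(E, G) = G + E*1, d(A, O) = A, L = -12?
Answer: 63086/3979843399 - I*sqrt(3)/3979843399 ≈ 1.5851e-5 - 4.3521e-10*I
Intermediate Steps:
T(E, G) = E + G (T(E, G) = G + E = E + G)
x(h) = -12 + h (x(h) = h - 12 = -12 + h)
1/(63098 + x(sqrt(29 + T(-17, -15)))) = 1/(63098 + (-12 + sqrt(29 + (-17 - 15)))) = 1/(63098 + (-12 + sqrt(29 - 32))) = 1/(63098 + (-12 + sqrt(-3))) = 1/(63098 + (-12 + I*sqrt(3))) = 1/(63086 + I*sqrt(3))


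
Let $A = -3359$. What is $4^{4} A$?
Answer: $-859904$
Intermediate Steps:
$4^{4} A = 4^{4} \left(-3359\right) = 256 \left(-3359\right) = -859904$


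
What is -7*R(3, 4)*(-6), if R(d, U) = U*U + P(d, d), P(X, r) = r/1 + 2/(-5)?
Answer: 3906/5 ≈ 781.20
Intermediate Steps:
P(X, r) = -2/5 + r (P(X, r) = r*1 + 2*(-1/5) = r - 2/5 = -2/5 + r)
R(d, U) = -2/5 + d + U**2 (R(d, U) = U*U + (-2/5 + d) = U**2 + (-2/5 + d) = -2/5 + d + U**2)
-7*R(3, 4)*(-6) = -7*(-2/5 + 3 + 4**2)*(-6) = -7*(-2/5 + 3 + 16)*(-6) = -7*93/5*(-6) = -651/5*(-6) = 3906/5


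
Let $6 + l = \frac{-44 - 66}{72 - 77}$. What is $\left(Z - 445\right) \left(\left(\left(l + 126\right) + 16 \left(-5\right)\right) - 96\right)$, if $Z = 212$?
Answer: $7922$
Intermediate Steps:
$l = 16$ ($l = -6 + \frac{-44 - 66}{72 - 77} = -6 - \frac{110}{-5} = -6 - -22 = -6 + 22 = 16$)
$\left(Z - 445\right) \left(\left(\left(l + 126\right) + 16 \left(-5\right)\right) - 96\right) = \left(212 - 445\right) \left(\left(\left(16 + 126\right) + 16 \left(-5\right)\right) - 96\right) = - 233 \left(\left(142 - 80\right) - 96\right) = - 233 \left(62 - 96\right) = \left(-233\right) \left(-34\right) = 7922$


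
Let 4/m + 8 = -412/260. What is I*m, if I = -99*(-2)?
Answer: -51480/623 ≈ -82.632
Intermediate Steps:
I = 198
m = -260/623 (m = 4/(-8 - 412/260) = 4/(-8 - 412*1/260) = 4/(-8 - 103/65) = 4/(-623/65) = 4*(-65/623) = -260/623 ≈ -0.41734)
I*m = 198*(-260/623) = -51480/623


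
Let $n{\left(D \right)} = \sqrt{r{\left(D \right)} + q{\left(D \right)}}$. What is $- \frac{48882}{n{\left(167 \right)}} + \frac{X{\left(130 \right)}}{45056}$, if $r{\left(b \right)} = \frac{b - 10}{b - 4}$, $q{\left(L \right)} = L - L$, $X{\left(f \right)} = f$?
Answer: $\frac{65}{22528} - \frac{48882 \sqrt{25591}}{157} \approx -49807.0$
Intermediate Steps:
$q{\left(L \right)} = 0$
$r{\left(b \right)} = \frac{-10 + b}{-4 + b}$
$n{\left(D \right)} = \sqrt{\frac{-10 + D}{-4 + D}}$ ($n{\left(D \right)} = \sqrt{\frac{-10 + D}{-4 + D} + 0} = \sqrt{\frac{-10 + D}{-4 + D}}$)
$- \frac{48882}{n{\left(167 \right)}} + \frac{X{\left(130 \right)}}{45056} = - \frac{48882}{\sqrt{\frac{-10 + 167}{-4 + 167}}} + \frac{130}{45056} = - \frac{48882}{\sqrt{\frac{1}{163} \cdot 157}} + 130 \cdot \frac{1}{45056} = - \frac{48882}{\sqrt{\frac{1}{163} \cdot 157}} + \frac{65}{22528} = - \frac{48882}{\sqrt{\frac{157}{163}}} + \frac{65}{22528} = - \frac{48882}{\frac{1}{163} \sqrt{25591}} + \frac{65}{22528} = - 48882 \frac{\sqrt{25591}}{157} + \frac{65}{22528} = - \frac{48882 \sqrt{25591}}{157} + \frac{65}{22528} = \frac{65}{22528} - \frac{48882 \sqrt{25591}}{157}$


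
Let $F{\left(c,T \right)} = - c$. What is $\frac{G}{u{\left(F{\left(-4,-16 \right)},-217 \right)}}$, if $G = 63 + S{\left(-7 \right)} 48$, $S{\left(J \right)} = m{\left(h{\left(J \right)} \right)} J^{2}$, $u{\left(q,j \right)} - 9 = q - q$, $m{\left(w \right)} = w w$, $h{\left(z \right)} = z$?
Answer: $\frac{38437}{3} \approx 12812.0$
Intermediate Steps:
$m{\left(w \right)} = w^{2}$
$u{\left(q,j \right)} = 9$ ($u{\left(q,j \right)} = 9 + \left(q - q\right) = 9 + 0 = 9$)
$S{\left(J \right)} = J^{4}$ ($S{\left(J \right)} = J^{2} J^{2} = J^{4}$)
$G = 115311$ ($G = 63 + \left(-7\right)^{4} \cdot 48 = 63 + 2401 \cdot 48 = 63 + 115248 = 115311$)
$\frac{G}{u{\left(F{\left(-4,-16 \right)},-217 \right)}} = \frac{115311}{9} = 115311 \cdot \frac{1}{9} = \frac{38437}{3}$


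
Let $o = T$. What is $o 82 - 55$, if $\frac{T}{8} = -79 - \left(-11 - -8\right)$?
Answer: $-49911$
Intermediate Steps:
$T = -608$ ($T = 8 \left(-79 - \left(-11 - -8\right)\right) = 8 \left(-79 - \left(-11 + 8\right)\right) = 8 \left(-79 - -3\right) = 8 \left(-79 + 3\right) = 8 \left(-76\right) = -608$)
$o = -608$
$o 82 - 55 = \left(-608\right) 82 - 55 = -49856 - 55 = -49911$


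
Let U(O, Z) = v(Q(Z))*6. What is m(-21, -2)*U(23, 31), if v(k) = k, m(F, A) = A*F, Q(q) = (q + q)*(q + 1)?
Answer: 499968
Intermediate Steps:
Q(q) = 2*q*(1 + q) (Q(q) = (2*q)*(1 + q) = 2*q*(1 + q))
U(O, Z) = 12*Z*(1 + Z) (U(O, Z) = (2*Z*(1 + Z))*6 = 12*Z*(1 + Z))
m(-21, -2)*U(23, 31) = (-2*(-21))*(12*31*(1 + 31)) = 42*(12*31*32) = 42*11904 = 499968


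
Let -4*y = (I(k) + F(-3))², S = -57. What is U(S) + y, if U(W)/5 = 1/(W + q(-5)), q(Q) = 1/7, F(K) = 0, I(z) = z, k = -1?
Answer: -269/796 ≈ -0.33794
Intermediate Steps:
q(Q) = ⅐
U(W) = 5/(⅐ + W) (U(W) = 5/(W + ⅐) = 5/(⅐ + W))
y = -¼ (y = -(-1 + 0)²/4 = -¼*(-1)² = -¼*1 = -¼ ≈ -0.25000)
U(S) + y = 35/(1 + 7*(-57)) - ¼ = 35/(1 - 399) - ¼ = 35/(-398) - ¼ = 35*(-1/398) - ¼ = -35/398 - ¼ = -269/796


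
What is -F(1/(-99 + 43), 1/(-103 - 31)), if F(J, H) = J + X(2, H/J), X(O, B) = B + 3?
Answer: -12757/3752 ≈ -3.4001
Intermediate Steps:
X(O, B) = 3 + B
F(J, H) = 3 + J + H/J (F(J, H) = J + (3 + H/J) = 3 + J + H/J)
-F(1/(-99 + 43), 1/(-103 - 31)) = -(3 + 1/(-99 + 43) + 1/((-103 - 31)*(1/(-99 + 43)))) = -(3 + 1/(-56) + 1/((-134)*(1/(-56)))) = -(3 - 1/56 - 1/(134*(-1/56))) = -(3 - 1/56 - 1/134*(-56)) = -(3 - 1/56 + 28/67) = -1*12757/3752 = -12757/3752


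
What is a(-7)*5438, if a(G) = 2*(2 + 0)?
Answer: 21752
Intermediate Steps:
a(G) = 4 (a(G) = 2*2 = 4)
a(-7)*5438 = 4*5438 = 21752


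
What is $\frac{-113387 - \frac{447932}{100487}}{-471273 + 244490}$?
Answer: $\frac{11394367401}{22788743321} \approx 0.5$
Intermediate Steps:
$\frac{-113387 - \frac{447932}{100487}}{-471273 + 244490} = \frac{-113387 - \frac{447932}{100487}}{-226783} = \left(-113387 - \frac{447932}{100487}\right) \left(- \frac{1}{226783}\right) = \left(- \frac{11394367401}{100487}\right) \left(- \frac{1}{226783}\right) = \frac{11394367401}{22788743321}$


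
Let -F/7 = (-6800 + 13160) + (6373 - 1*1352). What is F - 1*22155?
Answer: -101822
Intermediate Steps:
F = -79667 (F = -7*((-6800 + 13160) + (6373 - 1*1352)) = -7*(6360 + (6373 - 1352)) = -7*(6360 + 5021) = -7*11381 = -79667)
F - 1*22155 = -79667 - 1*22155 = -79667 - 22155 = -101822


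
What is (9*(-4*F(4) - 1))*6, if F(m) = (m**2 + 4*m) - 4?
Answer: -6102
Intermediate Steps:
F(m) = -4 + m**2 + 4*m
(9*(-4*F(4) - 1))*6 = (9*(-4*(-4 + 4**2 + 4*4) - 1))*6 = (9*(-4*(-4 + 16 + 16) - 1))*6 = (9*(-4*28 - 1))*6 = (9*(-112 - 1))*6 = (9*(-113))*6 = -1017*6 = -6102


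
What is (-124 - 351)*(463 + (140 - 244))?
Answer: -170525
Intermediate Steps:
(-124 - 351)*(463 + (140 - 244)) = -475*(463 - 104) = -475*359 = -170525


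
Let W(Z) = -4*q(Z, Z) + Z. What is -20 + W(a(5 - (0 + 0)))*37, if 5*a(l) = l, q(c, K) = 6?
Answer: -871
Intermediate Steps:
a(l) = l/5
W(Z) = -24 + Z (W(Z) = -4*6 + Z = -24 + Z)
-20 + W(a(5 - (0 + 0)))*37 = -20 + (-24 + (5 - (0 + 0))/5)*37 = -20 + (-24 + (5 - 1*0)/5)*37 = -20 + (-24 + (5 + 0)/5)*37 = -20 + (-24 + (⅕)*5)*37 = -20 + (-24 + 1)*37 = -20 - 23*37 = -20 - 851 = -871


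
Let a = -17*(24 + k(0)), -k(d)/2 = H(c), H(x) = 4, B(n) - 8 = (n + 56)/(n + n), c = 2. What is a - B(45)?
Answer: -25301/90 ≈ -281.12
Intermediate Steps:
B(n) = 8 + (56 + n)/(2*n) (B(n) = 8 + (n + 56)/(n + n) = 8 + (56 + n)/((2*n)) = 8 + (56 + n)*(1/(2*n)) = 8 + (56 + n)/(2*n))
k(d) = -8 (k(d) = -2*4 = -8)
a = -272 (a = -17*(24 - 8) = -17*16 = -272)
a - B(45) = -272 - (17/2 + 28/45) = -272 - 1*821/90 = -272 - 821/90 = -25301/90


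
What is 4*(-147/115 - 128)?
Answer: -59468/115 ≈ -517.11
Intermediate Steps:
4*(-147/115 - 128) = 4*(-14867/115) = -59468/115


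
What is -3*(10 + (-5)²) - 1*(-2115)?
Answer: 2010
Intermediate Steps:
-3*(10 + (-5)²) - 1*(-2115) = -3*(10 + 25) + 2115 = -3*35 + 2115 = -105 + 2115 = 2010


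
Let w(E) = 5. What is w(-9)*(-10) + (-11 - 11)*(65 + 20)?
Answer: -1920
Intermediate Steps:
w(-9)*(-10) + (-11 - 11)*(65 + 20) = 5*(-10) + (-11 - 11)*(65 + 20) = -50 - 22*85 = -50 - 1870 = -1920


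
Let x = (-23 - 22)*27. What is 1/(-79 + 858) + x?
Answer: -946484/779 ≈ -1215.0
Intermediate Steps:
x = -1215 (x = -45*27 = -1215)
1/(-79 + 858) + x = 1/(-79 + 858) - 1215 = 1/779 - 1215 = -946484/779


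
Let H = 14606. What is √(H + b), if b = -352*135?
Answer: I*√32914 ≈ 181.42*I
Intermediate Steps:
b = -47520
√(H + b) = √(14606 - 47520) = √(-32914) = I*√32914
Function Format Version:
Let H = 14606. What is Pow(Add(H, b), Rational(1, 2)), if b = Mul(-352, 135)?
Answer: Mul(I, Pow(32914, Rational(1, 2))) ≈ Mul(181.42, I)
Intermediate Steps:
b = -47520
Pow(Add(H, b), Rational(1, 2)) = Pow(Add(14606, -47520), Rational(1, 2)) = Pow(-32914, Rational(1, 2)) = Mul(I, Pow(32914, Rational(1, 2)))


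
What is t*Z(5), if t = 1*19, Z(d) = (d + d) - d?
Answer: 95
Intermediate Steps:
Z(d) = d (Z(d) = 2*d - d = d)
t = 19
t*Z(5) = 19*5 = 95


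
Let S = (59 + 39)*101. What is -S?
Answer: -9898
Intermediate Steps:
S = 9898 (S = 98*101 = 9898)
-S = -1*9898 = -9898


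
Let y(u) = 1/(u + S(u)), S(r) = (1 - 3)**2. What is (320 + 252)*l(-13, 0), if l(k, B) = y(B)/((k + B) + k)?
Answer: -11/2 ≈ -5.5000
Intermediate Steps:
S(r) = 4 (S(r) = (-2)**2 = 4)
y(u) = 1/(4 + u) (y(u) = 1/(u + 4) = 1/(4 + u))
l(k, B) = 1/((4 + B)*(B + 2*k)) (l(k, B) = 1/((4 + B)*((k + B) + k)) = 1/((4 + B)*((B + k) + k)) = 1/((4 + B)*(B + 2*k)))
(320 + 252)*l(-13, 0) = (320 + 252)*(1/((4 + 0)*(0 + 2*(-13)))) = 572*(1/(4*(0 - 26))) = 572*((1/4)/(-26)) = 572*((1/4)*(-1/26)) = 572*(-1/104) = -11/2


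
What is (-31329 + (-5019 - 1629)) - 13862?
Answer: -51839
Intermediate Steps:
(-31329 + (-5019 - 1629)) - 13862 = (-31329 - 6648) - 13862 = -37977 - 13862 = -51839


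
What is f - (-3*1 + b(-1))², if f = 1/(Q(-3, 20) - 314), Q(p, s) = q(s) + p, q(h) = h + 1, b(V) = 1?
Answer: -1185/296 ≈ -4.0034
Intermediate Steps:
q(h) = 1 + h
Q(p, s) = 1 + p + s (Q(p, s) = (1 + s) + p = 1 + p + s)
f = -1/296 (f = 1/((1 - 3 + 20) - 314) = 1/(18 - 314) = 1/(-296) = -1/296 ≈ -0.0033784)
f - (-3*1 + b(-1))² = -1/296 - (-3*1 + 1)² = -1/296 - (-3 + 1)² = -1/296 - 1*(-2)² = -1/296 - 1*4 = -1/296 - 4 = -1185/296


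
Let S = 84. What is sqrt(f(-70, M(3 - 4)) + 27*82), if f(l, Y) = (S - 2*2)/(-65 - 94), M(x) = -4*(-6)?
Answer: sqrt(55959414)/159 ≈ 47.048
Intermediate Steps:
M(x) = 24
f(l, Y) = -80/159 (f(l, Y) = (84 - 2*2)/(-65 - 94) = (84 - 4)/(-159) = 80*(-1/159) = -80/159)
sqrt(f(-70, M(3 - 4)) + 27*82) = sqrt(-80/159 + 27*82) = sqrt(-80/159 + 2214) = sqrt(351946/159) = sqrt(55959414)/159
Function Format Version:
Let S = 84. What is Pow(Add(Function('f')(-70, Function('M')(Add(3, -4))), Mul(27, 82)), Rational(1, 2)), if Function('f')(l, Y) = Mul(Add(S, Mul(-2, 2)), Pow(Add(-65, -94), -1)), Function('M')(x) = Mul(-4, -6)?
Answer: Mul(Rational(1, 159), Pow(55959414, Rational(1, 2))) ≈ 47.048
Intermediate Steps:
Function('M')(x) = 24
Function('f')(l, Y) = Rational(-80, 159) (Function('f')(l, Y) = Mul(Add(84, Mul(-2, 2)), Pow(Add(-65, -94), -1)) = Mul(Add(84, -4), Pow(-159, -1)) = Mul(80, Rational(-1, 159)) = Rational(-80, 159))
Pow(Add(Function('f')(-70, Function('M')(Add(3, -4))), Mul(27, 82)), Rational(1, 2)) = Pow(Add(Rational(-80, 159), Mul(27, 82)), Rational(1, 2)) = Pow(Add(Rational(-80, 159), 2214), Rational(1, 2)) = Pow(Rational(351946, 159), Rational(1, 2)) = Mul(Rational(1, 159), Pow(55959414, Rational(1, 2)))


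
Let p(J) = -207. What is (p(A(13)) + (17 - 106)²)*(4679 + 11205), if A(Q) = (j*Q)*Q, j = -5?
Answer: 122529176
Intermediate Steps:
A(Q) = -5*Q² (A(Q) = (-5*Q)*Q = -5*Q²)
(p(A(13)) + (17 - 106)²)*(4679 + 11205) = (-207 + (17 - 106)²)*(4679 + 11205) = (-207 + (-89)²)*15884 = (-207 + 7921)*15884 = 7714*15884 = 122529176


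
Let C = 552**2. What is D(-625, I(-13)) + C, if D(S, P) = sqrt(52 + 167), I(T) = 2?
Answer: 304704 + sqrt(219) ≈ 3.0472e+5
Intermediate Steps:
D(S, P) = sqrt(219)
C = 304704
D(-625, I(-13)) + C = sqrt(219) + 304704 = 304704 + sqrt(219)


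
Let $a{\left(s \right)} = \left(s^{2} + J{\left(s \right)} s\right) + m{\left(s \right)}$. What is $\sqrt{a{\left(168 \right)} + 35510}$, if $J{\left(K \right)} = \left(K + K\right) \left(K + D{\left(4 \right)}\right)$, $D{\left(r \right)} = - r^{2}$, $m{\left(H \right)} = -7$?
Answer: $\sqrt{8643823} \approx 2940.0$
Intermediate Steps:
$J{\left(K \right)} = 2 K \left(-16 + K\right)$ ($J{\left(K \right)} = \left(K + K\right) \left(K - 4^{2}\right) = 2 K \left(K - 16\right) = 2 K \left(-16 + K\right)$)
$a{\left(s \right)} = -7 + s^{2} + 2 s^{2} \left(-16 + s\right)$ ($a{\left(s \right)} = \left(s^{2} + 2 s \left(-16 + s\right) s\right) - 7 = \left(s^{2} + 2 s^{2} \left(-16 + s\right)\right) - 7 = -7 + s^{2} + 2 s^{2} \left(-16 + s\right)$)
$\sqrt{a{\left(168 \right)} + 35510} = \sqrt{\left(-7 - 31 \cdot 168^{2} + 2 \cdot 168^{3}\right) + 35510} = \sqrt{\left(-7 - 874944 + 2 \cdot 4741632\right) + 35510} = \sqrt{\left(-7 - 874944 + 9483264\right) + 35510} = \sqrt{8608313 + 35510} = \sqrt{8643823}$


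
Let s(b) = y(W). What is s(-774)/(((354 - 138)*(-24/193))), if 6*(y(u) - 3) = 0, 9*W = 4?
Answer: -193/1728 ≈ -0.11169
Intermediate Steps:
W = 4/9 (W = (⅑)*4 = 4/9 ≈ 0.44444)
y(u) = 3 (y(u) = 3 + (⅙)*0 = 3 + 0 = 3)
s(b) = 3
s(-774)/(((354 - 138)*(-24/193))) = 3/(((354 - 138)*(-24/193))) = 3/((216*(-24*1/193))) = 3/((216*(-24/193))) = 3/(-5184/193) = 3*(-193/5184) = -193/1728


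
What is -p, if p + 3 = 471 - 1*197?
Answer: -271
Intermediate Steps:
p = 271 (p = -3 + (471 - 1*197) = -3 + (471 - 197) = -3 + 274 = 271)
-p = -1*271 = -271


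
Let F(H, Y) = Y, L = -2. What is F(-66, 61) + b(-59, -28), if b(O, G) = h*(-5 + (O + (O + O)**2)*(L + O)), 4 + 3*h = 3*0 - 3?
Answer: 5920573/3 ≈ 1.9735e+6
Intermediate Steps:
h = -7/3 (h = -4/3 + (3*0 - 3)/3 = -4/3 + (0 - 3)/3 = -4/3 + (1/3)*(-3) = -4/3 - 1 = -7/3 ≈ -2.3333)
b(O, G) = 35/3 - 7*(-2 + O)*(O + 4*O**2)/3 (b(O, G) = -7*(-5 + (O + (O + O)**2)*(-2 + O))/3 = -7*(-5 + (O + (2*O)**2)*(-2 + O))/3 = -7*(-5 + (O + 4*O**2)*(-2 + O))/3 = -7*(-5 + (-2 + O)*(O + 4*O**2))/3 = 35/3 - 7*(-2 + O)*(O + 4*O**2)/3)
F(-66, 61) + b(-59, -28) = 61 + (35/3 - 28/3*(-59)**3 + (14/3)*(-59) + (49/3)*(-59)**2) = 61 + (35/3 - 28/3*(-205379) - 826/3 + (49/3)*3481) = 61 + (35/3 + 5750612/3 - 826/3 + 170569/3) = 61 + 5920390/3 = 5920573/3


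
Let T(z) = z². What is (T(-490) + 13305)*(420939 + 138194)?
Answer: 141687097865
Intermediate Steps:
(T(-490) + 13305)*(420939 + 138194) = ((-490)² + 13305)*(420939 + 138194) = (240100 + 13305)*559133 = 253405*559133 = 141687097865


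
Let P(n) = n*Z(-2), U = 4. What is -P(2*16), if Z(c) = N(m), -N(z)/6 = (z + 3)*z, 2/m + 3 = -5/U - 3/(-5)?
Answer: -1374720/5329 ≈ -257.97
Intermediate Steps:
m = -40/73 (m = 2/(-3 + (-5/4 - 3/(-5))) = 2/(-3 + (-5*1/4 - 3*(-1/5))) = 2/(-3 + (-5/4 + 3/5)) = 2/(-3 - 13/20) = 2/(-73/20) = 2*(-20/73) = -40/73 ≈ -0.54795)
N(z) = -6*z*(3 + z) (N(z) = -6*(z + 3)*z = -6*(3 + z)*z = -6*z*(3 + z))
Z(c) = 42960/5329 (Z(c) = -6*(-40/73)*(3 - 40/73) = -6*(-40/73)*179/73 = 42960/5329)
P(n) = 42960*n/5329 (P(n) = n*(42960/5329) = 42960*n/5329)
-P(2*16) = -42960*2*16/5329 = -42960*32/5329 = -1*1374720/5329 = -1374720/5329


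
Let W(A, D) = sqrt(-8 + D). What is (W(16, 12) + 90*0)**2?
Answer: 4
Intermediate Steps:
(W(16, 12) + 90*0)**2 = (sqrt(-8 + 12) + 90*0)**2 = (sqrt(4) + 0)**2 = (2 + 0)**2 = 2**2 = 4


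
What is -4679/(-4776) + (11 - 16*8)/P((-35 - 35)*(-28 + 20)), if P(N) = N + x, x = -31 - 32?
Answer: 1766671/2373672 ≈ 0.74428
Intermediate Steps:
x = -63
P(N) = -63 + N (P(N) = N - 63 = -63 + N)
-4679/(-4776) + (11 - 16*8)/P((-35 - 35)*(-28 + 20)) = -4679/(-4776) + (11 - 16*8)/(-63 + (-35 - 35)*(-28 + 20)) = -4679*(-1/4776) + (11 - 128)/(-63 - 70*(-8)) = 4679/4776 - 117/(-63 + 560) = 4679/4776 - 117/497 = 1766671/2373672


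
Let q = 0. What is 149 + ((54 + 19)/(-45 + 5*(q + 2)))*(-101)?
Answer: 12588/35 ≈ 359.66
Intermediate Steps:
149 + ((54 + 19)/(-45 + 5*(q + 2)))*(-101) = 149 + ((54 + 19)/(-45 + 5*(0 + 2)))*(-101) = 149 + (73/(-45 + 5*2))*(-101) = 149 + (73/(-45 + 10))*(-101) = 149 + (73/(-35))*(-101) = 149 + (73*(-1/35))*(-101) = 149 - 73/35*(-101) = 149 + 7373/35 = 12588/35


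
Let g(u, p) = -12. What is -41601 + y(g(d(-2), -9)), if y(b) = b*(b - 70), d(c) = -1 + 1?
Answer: -40617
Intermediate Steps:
d(c) = 0
y(b) = b*(-70 + b)
-41601 + y(g(d(-2), -9)) = -41601 - 12*(-70 - 12) = -41601 - 12*(-82) = -41601 + 984 = -40617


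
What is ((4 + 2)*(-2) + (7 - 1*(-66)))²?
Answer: 3721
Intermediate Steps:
((4 + 2)*(-2) + (7 - 1*(-66)))² = (6*(-2) + (7 + 66))² = (-12 + 73)² = 61² = 3721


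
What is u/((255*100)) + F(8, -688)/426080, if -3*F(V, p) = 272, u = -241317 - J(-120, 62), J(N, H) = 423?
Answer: -3786871/399450 ≈ -9.4802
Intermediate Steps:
u = -241740 (u = -241317 - 1*423 = -241317 - 423 = -241740)
F(V, p) = -272/3 (F(V, p) = -1/3*272 = -272/3)
u/((255*100)) + F(8, -688)/426080 = -241740/(255*100) - 272/3/426080 = -241740/25500 - 272/3*1/426080 = -241740*1/25500 - 17/79890 = -237/25 - 17/79890 = -3786871/399450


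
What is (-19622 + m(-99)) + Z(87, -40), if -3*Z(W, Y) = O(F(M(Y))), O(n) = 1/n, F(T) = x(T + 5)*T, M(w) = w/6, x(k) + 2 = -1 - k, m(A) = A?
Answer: -1577683/80 ≈ -19721.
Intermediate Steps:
x(k) = -3 - k (x(k) = -2 + (-1 - k) = -3 - k)
M(w) = w/6 (M(w) = w*(1/6) = w/6)
F(T) = T*(-8 - T) (F(T) = (-3 - (T + 5))*T = (-3 - (5 + T))*T = (-3 + (-5 - T))*T = (-8 - T)*T = T*(-8 - T))
Z(W, Y) = 2/(Y*(8 + Y/6)) (Z(W, Y) = -(-6/(Y*(8 + Y/6)))/3 = -(-2)/(Y*(8 + Y/6)) = 2/(Y*(8 + Y/6)))
(-19622 + m(-99)) + Z(87, -40) = (-19622 - 99) + 12/(-40*(48 - 40)) = -19721 + 12*(-1/40)/8 = -19721 + 12*(-1/40)*(1/8) = -19721 - 3/80 = -1577683/80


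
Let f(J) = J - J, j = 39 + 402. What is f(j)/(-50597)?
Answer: 0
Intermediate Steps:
j = 441
f(J) = 0
f(j)/(-50597) = 0/(-50597) = 0*(-1/50597) = 0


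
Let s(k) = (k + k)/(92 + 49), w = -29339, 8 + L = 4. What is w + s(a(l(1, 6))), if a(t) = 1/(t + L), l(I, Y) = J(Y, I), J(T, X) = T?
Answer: -4136798/141 ≈ -29339.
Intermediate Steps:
L = -4 (L = -8 + 4 = -4)
l(I, Y) = Y
a(t) = 1/(-4 + t) (a(t) = 1/(t - 4) = 1/(-4 + t))
s(k) = 2*k/141 (s(k) = (2*k)/141 = (2*k)*(1/141) = 2*k/141)
w + s(a(l(1, 6))) = -29339 + 2/(141*(-4 + 6)) = -29339 + (2/141)/2 = -29339 + (2/141)*(½) = -29339 + 1/141 = -4136798/141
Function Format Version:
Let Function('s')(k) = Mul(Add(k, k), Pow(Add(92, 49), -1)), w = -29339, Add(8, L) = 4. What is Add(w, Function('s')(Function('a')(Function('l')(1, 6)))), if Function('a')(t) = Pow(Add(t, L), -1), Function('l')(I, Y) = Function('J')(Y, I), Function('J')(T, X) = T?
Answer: Rational(-4136798, 141) ≈ -29339.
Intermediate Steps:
L = -4 (L = Add(-8, 4) = -4)
Function('l')(I, Y) = Y
Function('a')(t) = Pow(Add(-4, t), -1) (Function('a')(t) = Pow(Add(t, -4), -1) = Pow(Add(-4, t), -1))
Function('s')(k) = Mul(Rational(2, 141), k) (Function('s')(k) = Mul(Mul(2, k), Pow(141, -1)) = Mul(Mul(2, k), Rational(1, 141)) = Mul(Rational(2, 141), k))
Add(w, Function('s')(Function('a')(Function('l')(1, 6)))) = Add(-29339, Mul(Rational(2, 141), Pow(Add(-4, 6), -1))) = Add(-29339, Mul(Rational(2, 141), Pow(2, -1))) = Add(-29339, Mul(Rational(2, 141), Rational(1, 2))) = Add(-29339, Rational(1, 141)) = Rational(-4136798, 141)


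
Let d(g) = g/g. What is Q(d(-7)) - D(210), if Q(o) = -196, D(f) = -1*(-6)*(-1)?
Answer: -190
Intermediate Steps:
D(f) = -6 (D(f) = 6*(-1) = -6)
d(g) = 1
Q(d(-7)) - D(210) = -196 - 1*(-6) = -196 + 6 = -190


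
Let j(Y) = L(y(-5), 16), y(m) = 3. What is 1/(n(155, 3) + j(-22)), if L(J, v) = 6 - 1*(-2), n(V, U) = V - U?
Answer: 1/160 ≈ 0.0062500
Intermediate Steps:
L(J, v) = 8 (L(J, v) = 6 + 2 = 8)
j(Y) = 8
1/(n(155, 3) + j(-22)) = 1/((155 - 1*3) + 8) = 1/((155 - 3) + 8) = 1/(152 + 8) = 1/160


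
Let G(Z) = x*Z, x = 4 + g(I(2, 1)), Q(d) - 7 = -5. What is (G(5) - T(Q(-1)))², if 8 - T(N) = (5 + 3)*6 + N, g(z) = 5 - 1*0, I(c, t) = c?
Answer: 7569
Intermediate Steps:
g(z) = 5 (g(z) = 5 + 0 = 5)
Q(d) = 2 (Q(d) = 7 - 5 = 2)
T(N) = -40 - N (T(N) = 8 - ((5 + 3)*6 + N) = 8 - (8*6 + N) = 8 - (48 + N) = 8 + (-48 - N) = -40 - N)
x = 9 (x = 4 + 5 = 9)
G(Z) = 9*Z
(G(5) - T(Q(-1)))² = (9*5 - (-40 - 1*2))² = (45 - (-40 - 2))² = (45 - 1*(-42))² = (45 + 42)² = 87² = 7569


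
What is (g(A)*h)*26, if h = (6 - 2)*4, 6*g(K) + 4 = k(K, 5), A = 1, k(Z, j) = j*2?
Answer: 416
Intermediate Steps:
k(Z, j) = 2*j
g(K) = 1 (g(K) = -2/3 + (2*5)/6 = -2/3 + (1/6)*10 = -2/3 + 5/3 = 1)
h = 16 (h = 4*4 = 16)
(g(A)*h)*26 = (1*16)*26 = 16*26 = 416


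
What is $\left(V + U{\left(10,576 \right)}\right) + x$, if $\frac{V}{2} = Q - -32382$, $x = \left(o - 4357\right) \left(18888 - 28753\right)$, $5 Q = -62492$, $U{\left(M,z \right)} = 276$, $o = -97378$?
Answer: $\frac{5018279091}{5} \approx 1.0037 \cdot 10^{9}$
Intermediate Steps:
$Q = - \frac{62492}{5}$ ($Q = \frac{1}{5} \left(-62492\right) = - \frac{62492}{5} \approx -12498.0$)
$x = 1003615775$ ($x = \left(-97378 - 4357\right) \left(18888 - 28753\right) = \left(-101735\right) \left(-9865\right) = 1003615775$)
$V = \frac{198836}{5}$ ($V = 2 \left(- \frac{62492}{5} - -32382\right) = 2 \left(- \frac{62492}{5} + 32382\right) = 2 \cdot \frac{99418}{5} = \frac{198836}{5} \approx 39767.0$)
$\left(V + U{\left(10,576 \right)}\right) + x = \left(\frac{198836}{5} + 276\right) + 1003615775 = \frac{200216}{5} + 1003615775 = \frac{5018279091}{5}$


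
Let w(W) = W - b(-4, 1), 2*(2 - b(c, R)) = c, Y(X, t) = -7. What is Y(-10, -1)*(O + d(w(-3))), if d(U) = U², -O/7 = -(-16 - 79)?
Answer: 4312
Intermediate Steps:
b(c, R) = 2 - c/2
O = -665 (O = -(-7)*(-16 - 79) = -(-7)*(-95) = -7*95 = -665)
w(W) = -4 + W (w(W) = W - (2 - ½*(-4)) = W - (2 + 2) = W - 1*4 = W - 4 = -4 + W)
Y(-10, -1)*(O + d(w(-3))) = -7*(-665 + (-4 - 3)²) = -7*(-665 + (-7)²) = -7*(-665 + 49) = -7*(-616) = 4312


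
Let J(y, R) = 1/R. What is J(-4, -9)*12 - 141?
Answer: -427/3 ≈ -142.33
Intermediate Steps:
J(-4, -9)*12 - 141 = 12/(-9) - 141 = -⅑*12 - 141 = -4/3 - 141 = -427/3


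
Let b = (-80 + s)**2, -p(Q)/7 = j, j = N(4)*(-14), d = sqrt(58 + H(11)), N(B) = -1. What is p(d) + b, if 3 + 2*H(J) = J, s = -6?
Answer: 7298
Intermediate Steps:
H(J) = -3/2 + J/2
d = sqrt(62) (d = sqrt(58 + (-3/2 + (1/2)*11)) = sqrt(58 + (-3/2 + 11/2)) = sqrt(58 + 4) = sqrt(62) ≈ 7.8740)
j = 14 (j = -1*(-14) = 14)
p(Q) = -98 (p(Q) = -7*14 = -98)
b = 7396 (b = (-80 - 6)**2 = (-86)**2 = 7396)
p(d) + b = -98 + 7396 = 7298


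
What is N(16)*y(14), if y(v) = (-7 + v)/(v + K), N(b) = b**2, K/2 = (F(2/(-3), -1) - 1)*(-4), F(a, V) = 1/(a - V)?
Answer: -896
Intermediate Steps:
K = -16 (K = 2*((1/(2/(-3) - 1*(-1)) - 1)*(-4)) = 2*((1/(2*(-1/3) + 1) - 1)*(-4)) = 2*((1/(-2/3 + 1) - 1)*(-4)) = 2*((1/(1/3) - 1)*(-4)) = 2*((3 - 1)*(-4)) = 2*(2*(-4)) = 2*(-8) = -16)
y(v) = (-7 + v)/(-16 + v) (y(v) = (-7 + v)/(v - 16) = (-7 + v)/(-16 + v))
N(16)*y(14) = 16**2*((-7 + 14)/(-16 + 14)) = 256*(7/(-2)) = 256*(-1/2*7) = 256*(-7/2) = -896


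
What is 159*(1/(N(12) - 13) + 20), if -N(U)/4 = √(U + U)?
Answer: 685767/215 - 1272*√6/215 ≈ 3175.1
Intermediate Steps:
N(U) = -4*√2*√U (N(U) = -4*√(U + U) = -4*√2*√U)
159*(1/(N(12) - 13) + 20) = 159*(1/(-4*√2*√12 - 13) + 20) = 159*(1/(-4*√2*2*√3 - 13) + 20) = 159*(1/(-8*√6 - 13) + 20) = 159*(1/(-13 - 8*√6) + 20) = 159*(20 + 1/(-13 - 8*√6)) = 3180 + 159/(-13 - 8*√6)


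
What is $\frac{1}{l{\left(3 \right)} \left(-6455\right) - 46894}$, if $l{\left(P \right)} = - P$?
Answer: $- \frac{1}{27529} \approx -3.6325 \cdot 10^{-5}$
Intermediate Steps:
$\frac{1}{l{\left(3 \right)} \left(-6455\right) - 46894} = \frac{1}{\left(-1\right) 3 \left(-6455\right) - 46894} = \frac{1}{\left(-3\right) \left(-6455\right) - 46894} = \frac{1}{19365 - 46894} = \frac{1}{-27529} = - \frac{1}{27529}$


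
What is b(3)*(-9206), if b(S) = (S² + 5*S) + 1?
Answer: -230150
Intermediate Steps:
b(S) = 1 + S² + 5*S
b(3)*(-9206) = (1 + 3² + 5*3)*(-9206) = (1 + 9 + 15)*(-9206) = 25*(-9206) = -230150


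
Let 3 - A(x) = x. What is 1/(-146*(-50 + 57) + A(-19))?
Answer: -1/1000 ≈ -0.0010000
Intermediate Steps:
A(x) = 3 - x
1/(-146*(-50 + 57) + A(-19)) = 1/(-146*(-50 + 57) + (3 - 1*(-19))) = 1/(-146*7 + (3 + 19)) = 1/(-1022 + 22) = 1/(-1000) = -1/1000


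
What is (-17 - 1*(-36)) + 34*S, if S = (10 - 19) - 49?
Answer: -1953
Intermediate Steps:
S = -58 (S = -9 - 49 = -58)
(-17 - 1*(-36)) + 34*S = (-17 - 1*(-36)) + 34*(-58) = (-17 + 36) - 1972 = 19 - 1972 = -1953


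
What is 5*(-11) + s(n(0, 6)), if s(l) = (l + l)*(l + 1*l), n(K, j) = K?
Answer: -55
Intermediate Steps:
s(l) = 4*l**2 (s(l) = (2*l)*(l + l) = (2*l)*(2*l) = 4*l**2)
5*(-11) + s(n(0, 6)) = 5*(-11) + 4*0**2 = -55 + 4*0 = -55 + 0 = -55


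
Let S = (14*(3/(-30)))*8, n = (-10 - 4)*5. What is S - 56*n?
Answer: 19544/5 ≈ 3908.8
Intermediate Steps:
n = -70 (n = -14*5 = -70)
S = -56/5 (S = (14*(3*(-1/30)))*8 = (14*(-⅒))*8 = -7/5*8 = -56/5 ≈ -11.200)
S - 56*n = -56/5 - 56*(-70) = -56/5 - 1*(-3920) = -56/5 + 3920 = 19544/5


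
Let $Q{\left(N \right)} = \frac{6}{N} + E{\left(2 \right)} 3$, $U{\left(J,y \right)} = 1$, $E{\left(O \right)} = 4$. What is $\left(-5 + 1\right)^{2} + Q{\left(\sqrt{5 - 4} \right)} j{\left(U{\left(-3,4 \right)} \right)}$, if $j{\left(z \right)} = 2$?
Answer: $52$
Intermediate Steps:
$Q{\left(N \right)} = 12 + \frac{6}{N}$ ($Q{\left(N \right)} = \frac{6}{N} + 4 \cdot 3 = \frac{6}{N} + 12 = 12 + \frac{6}{N}$)
$\left(-5 + 1\right)^{2} + Q{\left(\sqrt{5 - 4} \right)} j{\left(U{\left(-3,4 \right)} \right)} = \left(-5 + 1\right)^{2} + \left(12 + \frac{6}{\sqrt{5 - 4}}\right) 2 = \left(-4\right)^{2} + \left(12 + \frac{6}{\sqrt{1}}\right) 2 = 16 + \left(12 + \frac{6}{1}\right) 2 = 16 + \left(12 + 6 \cdot 1\right) 2 = 16 + \left(12 + 6\right) 2 = 16 + 18 \cdot 2 = 16 + 36 = 52$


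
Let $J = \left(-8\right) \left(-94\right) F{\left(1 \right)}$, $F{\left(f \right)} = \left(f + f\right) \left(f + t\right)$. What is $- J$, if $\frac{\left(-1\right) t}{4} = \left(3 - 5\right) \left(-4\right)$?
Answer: $46624$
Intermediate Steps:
$t = -32$ ($t = - 4 \left(3 - 5\right) \left(-4\right) = - 4 \left(\left(-2\right) \left(-4\right)\right) = \left(-4\right) 8 = -32$)
$F{\left(f \right)} = 2 f \left(-32 + f\right)$ ($F{\left(f \right)} = \left(f + f\right) \left(f - 32\right) = 2 f \left(-32 + f\right)$)
$J = -46624$ ($J = \left(-8\right) \left(-94\right) 2 \cdot 1 \left(-32 + 1\right) = 752 \cdot 2 \cdot 1 \left(-31\right) = 752 \left(-62\right) = -46624$)
$- J = \left(-1\right) \left(-46624\right) = 46624$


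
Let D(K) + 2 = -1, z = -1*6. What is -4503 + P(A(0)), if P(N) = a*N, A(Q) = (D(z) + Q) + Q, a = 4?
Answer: -4515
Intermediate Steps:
z = -6
D(K) = -3 (D(K) = -2 - 1 = -3)
A(Q) = -3 + 2*Q (A(Q) = (-3 + Q) + Q = -3 + 2*Q)
P(N) = 4*N
-4503 + P(A(0)) = -4503 + 4*(-3 + 2*0) = -4503 + 4*(-3 + 0) = -4503 + 4*(-3) = -4503 - 12 = -4515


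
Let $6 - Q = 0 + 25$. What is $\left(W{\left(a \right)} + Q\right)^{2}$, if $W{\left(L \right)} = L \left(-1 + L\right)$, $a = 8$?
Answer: $1369$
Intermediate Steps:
$Q = -19$ ($Q = 6 - \left(0 + 25\right) = 6 - 25 = -19$)
$\left(W{\left(a \right)} + Q\right)^{2} = \left(8 \left(-1 + 8\right) - 19\right)^{2} = \left(8 \cdot 7 - 19\right)^{2} = \left(56 - 19\right)^{2} = 37^{2} = 1369$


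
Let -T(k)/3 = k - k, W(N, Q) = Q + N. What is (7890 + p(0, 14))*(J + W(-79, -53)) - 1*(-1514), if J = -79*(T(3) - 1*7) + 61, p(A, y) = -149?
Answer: 3732676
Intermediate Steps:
W(N, Q) = N + Q
T(k) = 0 (T(k) = -3*(k - k) = -3*0 = 0)
J = 614 (J = -79*(0 - 1*7) + 61 = -79*(0 - 7) + 61 = -79*(-7) + 61 = 553 + 61 = 614)
(7890 + p(0, 14))*(J + W(-79, -53)) - 1*(-1514) = (7890 - 149)*(614 + (-79 - 53)) - 1*(-1514) = 7741*(614 - 132) + 1514 = 7741*482 + 1514 = 3731162 + 1514 = 3732676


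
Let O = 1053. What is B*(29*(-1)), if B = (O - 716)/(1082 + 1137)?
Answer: -9773/2219 ≈ -4.4042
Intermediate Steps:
B = 337/2219 (B = (1053 - 716)/(1082 + 1137) = 337/2219 ≈ 0.15187)
B*(29*(-1)) = 337*(29*(-1))/2219 = (337/2219)*(-29) = -9773/2219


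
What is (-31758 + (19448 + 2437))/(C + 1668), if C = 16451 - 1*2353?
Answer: -9873/15766 ≈ -0.62622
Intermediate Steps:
C = 14098 (C = 16451 - 2353 = 14098)
(-31758 + (19448 + 2437))/(C + 1668) = (-31758 + (19448 + 2437))/(14098 + 1668) = (-31758 + 21885)/15766 = -9873*1/15766 = -9873/15766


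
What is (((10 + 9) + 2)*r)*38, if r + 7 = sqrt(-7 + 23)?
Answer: -2394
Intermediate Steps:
r = -3 (r = -7 + sqrt(-7 + 23) = -7 + sqrt(16) = -7 + 4 = -3)
(((10 + 9) + 2)*r)*38 = (((10 + 9) + 2)*(-3))*38 = ((19 + 2)*(-3))*38 = (21*(-3))*38 = -63*38 = -2394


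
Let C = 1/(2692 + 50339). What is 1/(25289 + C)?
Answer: 53031/1341100960 ≈ 3.9543e-5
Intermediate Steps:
C = 1/53031 ≈ 1.8857e-5
1/(25289 + C) = 1/(25289 + 1/53031) = 1/(1341100960/53031) = 53031/1341100960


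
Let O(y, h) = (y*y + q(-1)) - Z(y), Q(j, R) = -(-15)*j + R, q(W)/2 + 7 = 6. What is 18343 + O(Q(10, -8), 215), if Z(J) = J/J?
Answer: 38504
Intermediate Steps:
q(W) = -2 (q(W) = -14 + 2*6 = -14 + 12 = -2)
Z(J) = 1
Q(j, R) = R + 15*j (Q(j, R) = 15*j + R = R + 15*j)
O(y, h) = -3 + y² (O(y, h) = (y*y - 2) - 1*1 = (y² - 2) - 1 = (-2 + y²) - 1 = -3 + y²)
18343 + O(Q(10, -8), 215) = 18343 + (-3 + (-8 + 15*10)²) = 18343 + (-3 + (-8 + 150)²) = 18343 + (-3 + 142²) = 18343 + (-3 + 20164) = 18343 + 20161 = 38504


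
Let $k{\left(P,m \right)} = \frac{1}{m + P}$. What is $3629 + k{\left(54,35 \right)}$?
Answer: $\frac{322982}{89} \approx 3629.0$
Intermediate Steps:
$k{\left(P,m \right)} = \frac{1}{P + m}$
$3629 + k{\left(54,35 \right)} = 3629 + \frac{1}{54 + 35} = 3629 + \frac{1}{89} = \frac{322982}{89}$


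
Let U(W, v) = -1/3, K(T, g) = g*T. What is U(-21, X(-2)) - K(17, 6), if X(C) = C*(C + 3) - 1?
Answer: -307/3 ≈ -102.33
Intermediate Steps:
K(T, g) = T*g
X(C) = -1 + C*(3 + C) (X(C) = C*(3 + C) - 1 = -1 + C*(3 + C))
U(W, v) = -⅓ (U(W, v) = -1*⅓ = -⅓)
U(-21, X(-2)) - K(17, 6) = -⅓ - 17*6 = -⅓ - 1*102 = -⅓ - 102 = -307/3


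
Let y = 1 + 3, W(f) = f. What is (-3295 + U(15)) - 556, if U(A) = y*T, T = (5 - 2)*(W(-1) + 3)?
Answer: -3827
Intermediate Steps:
y = 4
T = 6 (T = (5 - 2)*(-1 + 3) = 3*2 = 6)
U(A) = 24 (U(A) = 4*6 = 24)
(-3295 + U(15)) - 556 = (-3295 + 24) - 556 = -3271 - 556 = -3827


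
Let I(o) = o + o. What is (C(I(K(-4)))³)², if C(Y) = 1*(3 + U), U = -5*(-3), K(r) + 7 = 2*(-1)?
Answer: 34012224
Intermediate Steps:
K(r) = -9 (K(r) = -7 + 2*(-1) = -7 - 2 = -9)
U = 15
I(o) = 2*o
C(Y) = 18 (C(Y) = 1*(3 + 15) = 1*18 = 18)
(C(I(K(-4)))³)² = (18³)² = 5832² = 34012224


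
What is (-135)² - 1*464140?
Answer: -445915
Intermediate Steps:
(-135)² - 1*464140 = 18225 - 464140 = -445915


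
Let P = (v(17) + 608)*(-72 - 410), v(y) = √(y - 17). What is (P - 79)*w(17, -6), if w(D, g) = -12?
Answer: 3517620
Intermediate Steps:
v(y) = √(-17 + y)
P = -293056 (P = (√(-17 + 17) + 608)*(-72 - 410) = (√0 + 608)*(-482) = (0 + 608)*(-482) = 608*(-482) = -293056)
(P - 79)*w(17, -6) = (-293056 - 79)*(-12) = -293135*(-12) = 3517620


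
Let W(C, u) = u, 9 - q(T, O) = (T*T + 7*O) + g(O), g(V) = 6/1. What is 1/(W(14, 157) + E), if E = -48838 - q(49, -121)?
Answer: -1/47130 ≈ -2.1218e-5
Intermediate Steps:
g(V) = 6 (g(V) = 6*1 = 6)
q(T, O) = 3 - T² - 7*O (q(T, O) = 9 - ((T*T + 7*O) + 6) = 9 - ((T² + 7*O) + 6) = 9 - (6 + T² + 7*O) = 9 + (-6 - T² - 7*O) = 3 - T² - 7*O)
E = -47287 (E = -48838 - (3 - 1*49² - 7*(-121)) = -48838 - (3 - 1*2401 + 847) = -48838 - (3 - 2401 + 847) = -48838 - 1*(-1551) = -48838 + 1551 = -47287)
1/(W(14, 157) + E) = 1/(157 - 47287) = 1/(-47130) = -1/47130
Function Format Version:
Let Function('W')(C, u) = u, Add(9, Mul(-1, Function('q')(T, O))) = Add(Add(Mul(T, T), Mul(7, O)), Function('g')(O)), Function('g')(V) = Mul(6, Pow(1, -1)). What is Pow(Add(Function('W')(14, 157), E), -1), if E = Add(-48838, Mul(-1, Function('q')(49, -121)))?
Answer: Rational(-1, 47130) ≈ -2.1218e-5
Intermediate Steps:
Function('g')(V) = 6 (Function('g')(V) = Mul(6, 1) = 6)
Function('q')(T, O) = Add(3, Mul(-1, Pow(T, 2)), Mul(-7, O)) (Function('q')(T, O) = Add(9, Mul(-1, Add(Add(Mul(T, T), Mul(7, O)), 6))) = Add(9, Mul(-1, Add(Add(Pow(T, 2), Mul(7, O)), 6))) = Add(9, Mul(-1, Add(6, Pow(T, 2), Mul(7, O)))) = Add(9, Add(-6, Mul(-1, Pow(T, 2)), Mul(-7, O))) = Add(3, Mul(-1, Pow(T, 2)), Mul(-7, O)))
E = -47287 (E = Add(-48838, Mul(-1, Add(3, Mul(-1, Pow(49, 2)), Mul(-7, -121)))) = Add(-48838, Mul(-1, Add(3, Mul(-1, 2401), 847))) = Add(-48838, Mul(-1, Add(3, -2401, 847))) = Add(-48838, Mul(-1, -1551)) = Add(-48838, 1551) = -47287)
Pow(Add(Function('W')(14, 157), E), -1) = Pow(Add(157, -47287), -1) = Pow(-47130, -1) = Rational(-1, 47130)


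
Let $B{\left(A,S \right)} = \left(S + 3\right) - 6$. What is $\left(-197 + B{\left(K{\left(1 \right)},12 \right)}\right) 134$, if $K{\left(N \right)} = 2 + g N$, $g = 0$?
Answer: $-25192$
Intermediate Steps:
$K{\left(N \right)} = 2$ ($K{\left(N \right)} = 2 + 0 N = 2 + 0 = 2$)
$B{\left(A,S \right)} = -3 + S$ ($B{\left(A,S \right)} = \left(3 + S\right) - 6 = -3 + S$)
$\left(-197 + B{\left(K{\left(1 \right)},12 \right)}\right) 134 = \left(-197 + \left(-3 + 12\right)\right) 134 = \left(-197 + 9\right) 134 = \left(-188\right) 134 = -25192$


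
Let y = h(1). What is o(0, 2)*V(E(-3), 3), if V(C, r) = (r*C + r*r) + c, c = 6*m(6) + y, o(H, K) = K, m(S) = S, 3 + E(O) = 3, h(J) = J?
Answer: 92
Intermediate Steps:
E(O) = 0 (E(O) = -3 + 3 = 0)
y = 1
c = 37 (c = 6*6 + 1 = 36 + 1 = 37)
V(C, r) = 37 + r**2 + C*r (V(C, r) = (r*C + r*r) + 37 = (C*r + r**2) + 37 = (r**2 + C*r) + 37 = 37 + r**2 + C*r)
o(0, 2)*V(E(-3), 3) = 2*(37 + 3**2 + 0*3) = 2*(37 + 9 + 0) = 2*46 = 92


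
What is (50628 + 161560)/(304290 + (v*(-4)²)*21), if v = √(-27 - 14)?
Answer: 36602430/52492649 - 848752*I*√41/1102345629 ≈ 0.69729 - 0.0049301*I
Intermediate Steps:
v = I*√41 (v = √(-41) = I*√41 ≈ 6.4031*I)
(50628 + 161560)/(304290 + (v*(-4)²)*21) = (50628 + 161560)/(304290 + ((I*√41)*(-4)²)*21) = 212188/(304290 + ((I*√41)*16)*21) = 212188/(304290 + (16*I*√41)*21) = 212188/(304290 + 336*I*√41)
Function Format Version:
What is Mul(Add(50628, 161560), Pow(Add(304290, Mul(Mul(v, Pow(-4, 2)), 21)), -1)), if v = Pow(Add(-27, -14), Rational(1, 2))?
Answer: Add(Rational(36602430, 52492649), Mul(Rational(-848752, 1102345629), I, Pow(41, Rational(1, 2)))) ≈ Add(0.69729, Mul(-0.0049301, I))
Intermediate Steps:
v = Mul(I, Pow(41, Rational(1, 2))) (v = Pow(-41, Rational(1, 2)) = Mul(I, Pow(41, Rational(1, 2))) ≈ Mul(6.4031, I))
Mul(Add(50628, 161560), Pow(Add(304290, Mul(Mul(v, Pow(-4, 2)), 21)), -1)) = Mul(Add(50628, 161560), Pow(Add(304290, Mul(Mul(Mul(I, Pow(41, Rational(1, 2))), Pow(-4, 2)), 21)), -1)) = Mul(212188, Pow(Add(304290, Mul(Mul(Mul(I, Pow(41, Rational(1, 2))), 16), 21)), -1)) = Mul(212188, Pow(Add(304290, Mul(Mul(16, I, Pow(41, Rational(1, 2))), 21)), -1)) = Mul(212188, Pow(Add(304290, Mul(336, I, Pow(41, Rational(1, 2)))), -1))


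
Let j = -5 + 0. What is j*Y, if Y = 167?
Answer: -835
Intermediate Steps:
j = -5
j*Y = -5*167 = -835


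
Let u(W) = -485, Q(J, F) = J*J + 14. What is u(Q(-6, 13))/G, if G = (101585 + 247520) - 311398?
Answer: -485/37707 ≈ -0.012862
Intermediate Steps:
Q(J, F) = 14 + J² (Q(J, F) = J² + 14 = 14 + J²)
G = 37707 (G = 349105 - 311398 = 37707)
u(Q(-6, 13))/G = -485/37707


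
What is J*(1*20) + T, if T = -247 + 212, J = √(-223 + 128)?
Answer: -35 + 20*I*√95 ≈ -35.0 + 194.94*I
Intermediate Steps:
J = I*√95 (J = √(-95) = I*√95 ≈ 9.7468*I)
T = -35
J*(1*20) + T = (I*√95)*(1*20) - 35 = (I*√95)*20 - 35 = 20*I*√95 - 35 = -35 + 20*I*√95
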